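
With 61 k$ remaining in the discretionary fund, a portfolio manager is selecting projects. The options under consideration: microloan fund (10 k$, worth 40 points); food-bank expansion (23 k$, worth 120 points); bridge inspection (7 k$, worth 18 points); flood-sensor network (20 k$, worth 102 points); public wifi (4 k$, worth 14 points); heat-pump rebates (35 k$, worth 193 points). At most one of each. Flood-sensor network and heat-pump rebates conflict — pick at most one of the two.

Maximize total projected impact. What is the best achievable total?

313

By projected impact per k$: heat-pump rebates 5.51, food-bank expansion 5.22, flood-sensor network 5.10, microloan fund 4.00 lead.
The ratio ordering already packs tightly: food-bank expansion + heat-pump rebates, 58 k$, 313.
The closest alternative, microloan fund + food-bank expansion + bridge inspection + flood-sensor network, reaches only 280.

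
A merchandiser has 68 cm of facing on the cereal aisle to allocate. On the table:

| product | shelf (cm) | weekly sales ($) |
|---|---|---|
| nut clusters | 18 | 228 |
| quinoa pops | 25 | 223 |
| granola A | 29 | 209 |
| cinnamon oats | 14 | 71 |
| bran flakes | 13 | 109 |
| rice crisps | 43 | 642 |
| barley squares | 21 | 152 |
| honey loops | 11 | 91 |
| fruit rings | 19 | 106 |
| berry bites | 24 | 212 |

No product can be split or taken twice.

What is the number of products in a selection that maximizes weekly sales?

The maximum weekly sales within 68 cm is 870.
One optimal bundle: nut clusters + rice crisps (61 cm).
Any selection reaching 870 contains exactly 2 products.

2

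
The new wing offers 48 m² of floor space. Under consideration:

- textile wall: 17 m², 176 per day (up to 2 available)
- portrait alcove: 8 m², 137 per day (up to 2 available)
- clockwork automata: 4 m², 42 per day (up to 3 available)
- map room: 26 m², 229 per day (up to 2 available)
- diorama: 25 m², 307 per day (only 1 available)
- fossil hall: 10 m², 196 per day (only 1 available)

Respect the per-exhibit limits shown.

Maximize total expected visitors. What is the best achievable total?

688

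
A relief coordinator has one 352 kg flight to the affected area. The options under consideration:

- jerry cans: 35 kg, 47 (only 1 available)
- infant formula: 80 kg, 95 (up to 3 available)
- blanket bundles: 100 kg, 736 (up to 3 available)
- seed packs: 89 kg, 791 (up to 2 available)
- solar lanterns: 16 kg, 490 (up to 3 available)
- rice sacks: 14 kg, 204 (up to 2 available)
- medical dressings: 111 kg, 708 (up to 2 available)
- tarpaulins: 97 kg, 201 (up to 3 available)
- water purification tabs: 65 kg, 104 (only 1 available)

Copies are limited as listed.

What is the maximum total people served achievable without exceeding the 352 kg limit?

3992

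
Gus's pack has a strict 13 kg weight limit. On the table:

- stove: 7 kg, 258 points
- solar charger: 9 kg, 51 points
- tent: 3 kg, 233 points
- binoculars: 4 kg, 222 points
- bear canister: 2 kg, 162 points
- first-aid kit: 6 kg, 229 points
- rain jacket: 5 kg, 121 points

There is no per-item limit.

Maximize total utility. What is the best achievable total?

By utility per kg: bear canister 81.00, tent 77.67, binoculars 55.50 lead.
Greedy by ratio would take 6×bear canister: 12 kg used, total 972.
Replace bear canister with tent: the trade gains 71 net, giving 1043 at 13 kg.
Every other selection either busts 13 kg or fails to beat 1043.

1043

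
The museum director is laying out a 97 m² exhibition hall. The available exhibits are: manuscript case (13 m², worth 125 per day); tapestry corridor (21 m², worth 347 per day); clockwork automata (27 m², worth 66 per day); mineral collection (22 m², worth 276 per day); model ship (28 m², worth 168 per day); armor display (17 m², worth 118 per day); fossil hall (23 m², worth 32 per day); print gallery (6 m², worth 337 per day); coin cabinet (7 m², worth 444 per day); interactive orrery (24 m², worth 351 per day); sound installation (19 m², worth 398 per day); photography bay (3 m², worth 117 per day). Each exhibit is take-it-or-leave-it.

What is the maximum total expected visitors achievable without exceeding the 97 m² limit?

2119

Taking manuscript case + tapestry corridor + print gallery + coin cabinet + interactive orrery + sound installation + photography bay: 93 m² used, 2119 in expected visitors.
Runner-up tapestry corridor + armor display + print gallery + coin cabinet + interactive orrery + sound installation + photography bay tops out at 2112.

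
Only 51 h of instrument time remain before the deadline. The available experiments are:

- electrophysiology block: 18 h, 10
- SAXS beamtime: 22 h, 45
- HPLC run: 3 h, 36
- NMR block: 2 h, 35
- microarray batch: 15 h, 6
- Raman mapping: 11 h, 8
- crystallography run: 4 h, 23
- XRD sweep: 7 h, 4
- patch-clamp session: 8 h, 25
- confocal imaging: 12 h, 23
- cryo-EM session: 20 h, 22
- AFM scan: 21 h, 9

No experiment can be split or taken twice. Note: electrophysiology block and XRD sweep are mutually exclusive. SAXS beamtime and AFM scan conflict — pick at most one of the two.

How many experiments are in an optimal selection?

Optimal total is 187.
SAXS beamtime + HPLC run + NMR block + crystallography run + patch-clamp session + confocal imaging hits 187 at 51 h.
Every optimal selection uses 6 experiments.

6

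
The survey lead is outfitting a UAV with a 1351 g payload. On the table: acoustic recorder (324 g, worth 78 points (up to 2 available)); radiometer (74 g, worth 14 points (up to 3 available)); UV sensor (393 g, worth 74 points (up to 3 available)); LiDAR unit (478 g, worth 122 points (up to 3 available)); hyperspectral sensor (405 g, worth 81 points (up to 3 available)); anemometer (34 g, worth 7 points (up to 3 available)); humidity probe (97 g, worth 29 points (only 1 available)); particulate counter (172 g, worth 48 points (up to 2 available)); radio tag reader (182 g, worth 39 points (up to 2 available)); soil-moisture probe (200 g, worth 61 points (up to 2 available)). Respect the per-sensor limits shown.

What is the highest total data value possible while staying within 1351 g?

369

Best packing: LiDAR unit + humidity probe + 2×particulate counter + 2×soil-moisture probe — 1319 g, 369 total.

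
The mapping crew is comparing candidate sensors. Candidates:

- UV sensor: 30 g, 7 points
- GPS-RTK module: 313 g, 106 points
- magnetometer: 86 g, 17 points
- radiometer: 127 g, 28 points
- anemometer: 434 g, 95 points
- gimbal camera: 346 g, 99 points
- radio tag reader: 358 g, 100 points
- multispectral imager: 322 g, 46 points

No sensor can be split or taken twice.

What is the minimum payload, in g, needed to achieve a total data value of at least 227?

775

Minimise g subject to total data value ≥ 227.
UV sensor + GPS-RTK module + magnetometer + gimbal camera reaches 229 using 775 g.
Below 775 g the best achievable stays under 227.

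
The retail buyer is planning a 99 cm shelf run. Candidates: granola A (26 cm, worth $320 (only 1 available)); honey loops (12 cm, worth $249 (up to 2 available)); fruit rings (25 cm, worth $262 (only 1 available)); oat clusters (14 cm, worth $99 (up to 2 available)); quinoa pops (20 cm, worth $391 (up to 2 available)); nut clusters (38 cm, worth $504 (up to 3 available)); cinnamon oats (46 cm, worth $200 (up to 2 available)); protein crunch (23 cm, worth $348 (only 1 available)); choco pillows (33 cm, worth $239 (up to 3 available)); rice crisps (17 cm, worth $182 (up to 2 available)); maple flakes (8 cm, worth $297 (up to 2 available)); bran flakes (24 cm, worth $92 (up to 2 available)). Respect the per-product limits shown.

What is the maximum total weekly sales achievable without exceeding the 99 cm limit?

The ratio ordering already packs tightly: 2×honey loops + 2×quinoa pops + rice crisps + 2×maple flakes, 97 cm, 2056.
That's the maximum — no swap from here does better than 2056.

2056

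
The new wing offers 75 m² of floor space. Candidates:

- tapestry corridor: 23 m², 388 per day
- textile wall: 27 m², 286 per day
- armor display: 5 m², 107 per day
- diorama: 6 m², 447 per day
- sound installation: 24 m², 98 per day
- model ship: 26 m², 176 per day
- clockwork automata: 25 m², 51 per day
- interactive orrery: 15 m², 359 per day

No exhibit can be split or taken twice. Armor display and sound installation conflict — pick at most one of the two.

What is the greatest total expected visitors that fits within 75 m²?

1480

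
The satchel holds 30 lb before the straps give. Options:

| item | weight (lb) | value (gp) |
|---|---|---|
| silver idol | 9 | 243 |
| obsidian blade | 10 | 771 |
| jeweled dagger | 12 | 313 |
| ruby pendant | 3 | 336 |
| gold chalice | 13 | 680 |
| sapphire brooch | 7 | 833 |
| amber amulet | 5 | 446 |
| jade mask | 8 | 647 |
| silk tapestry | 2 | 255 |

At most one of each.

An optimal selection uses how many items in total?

Best achievable value is 2842.
One optimal bundle: obsidian blade + ruby pendant + sapphire brooch + jade mask + silk tapestry (30 lb).
All optima have 5 items.

5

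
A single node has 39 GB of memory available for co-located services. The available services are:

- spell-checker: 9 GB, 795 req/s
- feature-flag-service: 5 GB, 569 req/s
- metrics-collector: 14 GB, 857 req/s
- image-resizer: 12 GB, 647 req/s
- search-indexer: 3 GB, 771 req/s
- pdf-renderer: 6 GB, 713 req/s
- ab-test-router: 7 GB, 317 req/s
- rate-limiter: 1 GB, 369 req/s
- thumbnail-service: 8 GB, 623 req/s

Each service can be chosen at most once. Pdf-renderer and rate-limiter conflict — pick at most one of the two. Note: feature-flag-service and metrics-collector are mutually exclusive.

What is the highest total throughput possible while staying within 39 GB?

Spell-checker + feature-flag-service + search-indexer + pdf-renderer + ab-test-router + thumbnail-service uses 38 of the 39 GB and totals 3788.
That's the maximum — no feasible swap from here does better than 3788.

3788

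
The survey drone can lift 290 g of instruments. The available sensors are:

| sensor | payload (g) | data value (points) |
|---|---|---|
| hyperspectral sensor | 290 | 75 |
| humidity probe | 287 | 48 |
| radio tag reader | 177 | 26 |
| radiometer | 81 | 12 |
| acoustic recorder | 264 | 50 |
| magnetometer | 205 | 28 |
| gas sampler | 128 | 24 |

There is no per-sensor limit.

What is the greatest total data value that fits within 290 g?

Taking hyperspectral sensor: 290 g used, 75 in data value.

75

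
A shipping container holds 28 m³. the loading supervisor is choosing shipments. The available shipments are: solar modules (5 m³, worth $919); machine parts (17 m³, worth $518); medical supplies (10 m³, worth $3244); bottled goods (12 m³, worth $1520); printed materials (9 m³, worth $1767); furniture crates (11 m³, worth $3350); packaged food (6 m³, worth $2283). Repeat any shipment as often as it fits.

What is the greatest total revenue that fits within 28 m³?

Ranking by ratio (revenue/m³): packaged food 380.50, medical supplies 324.40, furniture crates 304.55, printed materials 196.33.
Greedy by ratio would take 4×packaged food: 24 m³ used, total 9132.
The 6 m³ tied up in packaged food is better spent on medical supplies — total rises to 10093 (28 m³).

10093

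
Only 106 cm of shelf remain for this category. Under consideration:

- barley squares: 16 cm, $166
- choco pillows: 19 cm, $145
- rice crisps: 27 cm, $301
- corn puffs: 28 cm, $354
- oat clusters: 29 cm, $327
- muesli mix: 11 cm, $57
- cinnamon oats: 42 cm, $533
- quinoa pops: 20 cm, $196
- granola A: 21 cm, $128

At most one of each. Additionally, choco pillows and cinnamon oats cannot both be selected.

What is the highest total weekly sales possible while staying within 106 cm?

1249

By weekly sales per cm: cinnamon oats 12.69, corn puffs 12.64, oat clusters 11.28 lead.
The ratio heuristic lands on corn puffs + oat clusters + cinnamon oats (1214) but leaves 7 cm idle.
The 29 cm tied up in oat clusters is better spent on barley squares + quinoa pops — total rises to 1249 (106 cm).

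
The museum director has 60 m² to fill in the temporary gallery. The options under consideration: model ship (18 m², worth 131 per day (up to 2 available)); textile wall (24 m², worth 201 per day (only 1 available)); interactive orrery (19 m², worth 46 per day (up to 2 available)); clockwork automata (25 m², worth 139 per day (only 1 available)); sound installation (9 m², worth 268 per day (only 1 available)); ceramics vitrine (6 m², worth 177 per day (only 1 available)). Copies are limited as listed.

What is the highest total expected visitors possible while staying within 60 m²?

Density check — sound installation 29.78, ceramics vitrine 29.50, textile wall 8.38 are the best per m².
Model ship + textile wall + sound installation + ceramics vitrine uses 57 of the 60 m² and totals 777.

777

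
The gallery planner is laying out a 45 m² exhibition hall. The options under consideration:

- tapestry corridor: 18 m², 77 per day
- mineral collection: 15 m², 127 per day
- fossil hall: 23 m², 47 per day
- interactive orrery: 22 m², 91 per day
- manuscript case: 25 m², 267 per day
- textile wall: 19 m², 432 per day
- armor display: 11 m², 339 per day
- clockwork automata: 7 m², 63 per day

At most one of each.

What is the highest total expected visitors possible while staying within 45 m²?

Ranking by ratio (expected visitors/m²): armor display 30.82, textile wall 22.74, manuscript case 10.68, clockwork automata 9.00.
Greedy by ratio would take textile wall + armor display + clockwork automata: 37 m² used, total 834.
The 7 m² tied up in clockwork automata is better spent on mineral collection — total rises to 898 (45 m²).
Runner-up textile wall + armor display + clockwork automata tops out at 834.

898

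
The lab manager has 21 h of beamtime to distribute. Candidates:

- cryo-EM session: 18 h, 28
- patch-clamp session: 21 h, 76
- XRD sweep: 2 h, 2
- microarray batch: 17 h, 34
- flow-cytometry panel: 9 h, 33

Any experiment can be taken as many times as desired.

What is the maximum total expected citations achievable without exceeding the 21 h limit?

76

Ranking by ratio (expected citations/h): flow-cytometry panel 3.67, patch-clamp session 3.62, microarray batch 2.00.
Greedy by ratio would take XRD sweep + 2×flow-cytometry panel: 20 h used, total 68.
The 20 h tied up in XRD sweep and 2×flow-cytometry panel is better spent on patch-clamp session — total rises to 76 (21 h).
Every other selection either busts 21 h or fails to beat 76.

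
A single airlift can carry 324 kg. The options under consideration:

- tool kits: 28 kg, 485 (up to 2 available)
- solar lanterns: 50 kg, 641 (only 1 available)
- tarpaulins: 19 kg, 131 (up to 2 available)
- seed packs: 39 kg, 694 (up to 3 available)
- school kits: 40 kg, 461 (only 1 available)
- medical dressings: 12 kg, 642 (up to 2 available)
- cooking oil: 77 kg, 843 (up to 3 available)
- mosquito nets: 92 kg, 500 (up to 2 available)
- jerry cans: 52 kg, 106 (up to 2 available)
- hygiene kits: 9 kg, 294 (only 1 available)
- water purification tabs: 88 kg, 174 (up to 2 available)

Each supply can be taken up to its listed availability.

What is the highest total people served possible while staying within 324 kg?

By people served per kg: medical dressings 53.50, hygiene kits 32.67, seed packs 17.79 lead.
Greedy by ratio would take 2×tool kits + solar lanterns + tarpaulins + 3×seed packs + school kits + 2×medical dressings + hygiene kits: 315 kg used, total 5863.
The 69 kg tied up in solar lanterns and tarpaulins is better spent on cooking oil — total rises to 5934 (323 kg).
The spare 1 kg is too small for any remaining supply, and no exchange beats 5934.

5934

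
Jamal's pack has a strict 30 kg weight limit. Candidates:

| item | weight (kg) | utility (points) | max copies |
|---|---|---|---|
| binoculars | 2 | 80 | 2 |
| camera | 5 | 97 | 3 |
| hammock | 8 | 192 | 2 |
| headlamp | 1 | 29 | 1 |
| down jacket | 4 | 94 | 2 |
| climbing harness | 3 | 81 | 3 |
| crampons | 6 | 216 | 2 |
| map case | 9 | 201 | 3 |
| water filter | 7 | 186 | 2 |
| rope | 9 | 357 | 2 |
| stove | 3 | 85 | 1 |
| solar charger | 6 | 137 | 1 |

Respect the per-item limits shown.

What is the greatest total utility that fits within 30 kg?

1146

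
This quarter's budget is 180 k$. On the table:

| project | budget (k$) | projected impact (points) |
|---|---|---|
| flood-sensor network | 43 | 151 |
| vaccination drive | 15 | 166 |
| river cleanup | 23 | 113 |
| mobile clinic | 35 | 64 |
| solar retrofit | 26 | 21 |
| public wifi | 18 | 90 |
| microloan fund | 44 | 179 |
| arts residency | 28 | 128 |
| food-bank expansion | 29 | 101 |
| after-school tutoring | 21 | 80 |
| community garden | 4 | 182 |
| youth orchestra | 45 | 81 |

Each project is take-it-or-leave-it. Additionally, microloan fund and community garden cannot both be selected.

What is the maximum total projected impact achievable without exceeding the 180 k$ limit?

931

Ranking by ratio (projected impact/k$): community garden 45.50, vaccination drive 11.07, public wifi 5.00, river cleanup 4.91.
Best packing: flood-sensor network + vaccination drive + river cleanup + public wifi + arts residency + food-bank expansion + community garden — 160 k$, 931 total.
Flood-sensor network + vaccination drive + river cleanup + solar retrofit + public wifi + arts residency + after-school tutoring + community garden (178 k$) also reaches 931 — a tie, but nothing goes higher.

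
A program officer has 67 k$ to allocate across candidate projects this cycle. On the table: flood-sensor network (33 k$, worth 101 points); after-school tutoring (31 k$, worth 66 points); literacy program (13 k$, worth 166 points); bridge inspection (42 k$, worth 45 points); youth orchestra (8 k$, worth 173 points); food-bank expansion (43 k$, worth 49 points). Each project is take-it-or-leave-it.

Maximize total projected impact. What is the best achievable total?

Taking flood-sensor network + literacy program + youth orchestra: 54 k$ used, 440 in projected impact.
Runner-up after-school tutoring + literacy program + youth orchestra tops out at 405.

440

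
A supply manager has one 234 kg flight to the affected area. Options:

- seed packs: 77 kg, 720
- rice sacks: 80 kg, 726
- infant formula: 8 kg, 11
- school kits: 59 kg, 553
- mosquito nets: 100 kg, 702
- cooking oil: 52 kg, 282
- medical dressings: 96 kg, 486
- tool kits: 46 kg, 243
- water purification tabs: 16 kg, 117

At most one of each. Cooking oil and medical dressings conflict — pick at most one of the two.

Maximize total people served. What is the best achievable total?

Best packing: seed packs + rice sacks + school kits + water purification tabs — 232 kg, 2116 total.
The spare 2 kg is too small for any remaining supply, and no feasible exchange beats 2116.

2116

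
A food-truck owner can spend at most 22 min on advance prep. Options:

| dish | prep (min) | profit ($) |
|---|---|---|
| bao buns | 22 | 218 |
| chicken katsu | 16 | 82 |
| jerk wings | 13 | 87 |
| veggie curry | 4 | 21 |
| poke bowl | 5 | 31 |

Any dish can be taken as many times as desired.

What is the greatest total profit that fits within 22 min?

218

By profit per min: bao buns 9.91, jerk wings 6.69, poke bowl 6.20 lead.
Bao buns uses 22 of the 22 min and totals 218.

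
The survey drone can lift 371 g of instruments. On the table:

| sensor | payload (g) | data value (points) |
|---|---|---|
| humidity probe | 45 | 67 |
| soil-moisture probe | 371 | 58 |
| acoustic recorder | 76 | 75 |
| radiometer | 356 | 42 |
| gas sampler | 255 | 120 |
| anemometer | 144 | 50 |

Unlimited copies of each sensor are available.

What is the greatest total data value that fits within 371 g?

536

Taking 8×humidity probe: 360 g used, 536 in data value.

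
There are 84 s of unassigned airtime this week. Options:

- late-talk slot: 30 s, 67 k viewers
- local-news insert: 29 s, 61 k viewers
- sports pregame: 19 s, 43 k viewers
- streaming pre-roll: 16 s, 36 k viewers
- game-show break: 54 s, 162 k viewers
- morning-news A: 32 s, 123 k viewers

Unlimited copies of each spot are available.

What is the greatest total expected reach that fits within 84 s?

289

By expected reach per s: morning-news A 3.84, game-show break 3.00, sports pregame 2.26 lead.
Sports pregame + 2×morning-news A uses 83 of the 84 s and totals 289.
Nothing else within 84 s beats 289.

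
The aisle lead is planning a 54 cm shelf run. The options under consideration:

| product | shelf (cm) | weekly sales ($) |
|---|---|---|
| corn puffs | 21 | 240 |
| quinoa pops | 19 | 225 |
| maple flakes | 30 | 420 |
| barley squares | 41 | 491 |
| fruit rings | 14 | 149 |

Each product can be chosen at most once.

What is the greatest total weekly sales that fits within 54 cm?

660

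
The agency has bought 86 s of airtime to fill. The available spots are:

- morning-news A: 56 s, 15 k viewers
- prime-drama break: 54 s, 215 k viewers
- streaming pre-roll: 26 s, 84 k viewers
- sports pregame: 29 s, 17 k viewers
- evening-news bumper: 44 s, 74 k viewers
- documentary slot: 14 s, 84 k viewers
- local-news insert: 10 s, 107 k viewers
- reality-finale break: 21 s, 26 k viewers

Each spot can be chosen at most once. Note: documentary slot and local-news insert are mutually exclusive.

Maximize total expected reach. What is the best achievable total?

Prime-drama break + local-news insert + reality-finale break uses 85 of the 86 s and totals 348.
No other feasible combination exceeds 348.

348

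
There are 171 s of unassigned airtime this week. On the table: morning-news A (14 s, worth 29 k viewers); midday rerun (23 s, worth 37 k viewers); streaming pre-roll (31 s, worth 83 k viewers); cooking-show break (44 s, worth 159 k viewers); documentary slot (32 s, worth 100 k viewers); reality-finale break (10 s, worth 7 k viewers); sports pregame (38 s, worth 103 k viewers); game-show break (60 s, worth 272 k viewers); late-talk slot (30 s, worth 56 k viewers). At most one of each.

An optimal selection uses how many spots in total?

4

Best achievable expected reach is 614.
streaming pre-roll + cooking-show break + documentary slot + game-show break hits 614 at 167 s.
All optima have 4 spots.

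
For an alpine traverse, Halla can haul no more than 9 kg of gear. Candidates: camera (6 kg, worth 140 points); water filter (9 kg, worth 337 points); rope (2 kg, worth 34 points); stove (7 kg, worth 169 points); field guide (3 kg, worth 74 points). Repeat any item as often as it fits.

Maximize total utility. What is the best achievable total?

Taking water filter: 9 kg used, 337 in utility.
Nothing else within 9 kg beats 337.

337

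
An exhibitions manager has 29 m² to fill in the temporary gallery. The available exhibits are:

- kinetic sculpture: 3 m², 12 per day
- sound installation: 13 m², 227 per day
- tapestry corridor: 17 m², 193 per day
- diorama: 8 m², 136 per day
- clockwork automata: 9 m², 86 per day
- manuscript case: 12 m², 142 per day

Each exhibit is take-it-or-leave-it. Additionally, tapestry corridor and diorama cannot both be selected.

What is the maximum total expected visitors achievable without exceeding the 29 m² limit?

381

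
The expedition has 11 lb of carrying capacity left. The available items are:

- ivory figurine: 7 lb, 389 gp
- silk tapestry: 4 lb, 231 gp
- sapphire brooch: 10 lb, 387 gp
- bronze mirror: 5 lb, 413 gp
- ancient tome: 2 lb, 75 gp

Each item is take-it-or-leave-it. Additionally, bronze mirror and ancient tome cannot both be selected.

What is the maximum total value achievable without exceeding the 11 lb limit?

Taking silk tapestry + bronze mirror: 9 lb used, 644 in value.
Runner-up ivory figurine + silk tapestry tops out at 620.

644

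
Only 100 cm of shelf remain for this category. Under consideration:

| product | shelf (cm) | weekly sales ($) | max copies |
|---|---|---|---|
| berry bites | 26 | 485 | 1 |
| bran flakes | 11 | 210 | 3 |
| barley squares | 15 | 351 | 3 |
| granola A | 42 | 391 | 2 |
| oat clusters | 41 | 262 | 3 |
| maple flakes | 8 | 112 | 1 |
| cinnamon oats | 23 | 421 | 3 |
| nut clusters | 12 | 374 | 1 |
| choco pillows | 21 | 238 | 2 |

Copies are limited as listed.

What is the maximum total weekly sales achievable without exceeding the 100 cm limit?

2170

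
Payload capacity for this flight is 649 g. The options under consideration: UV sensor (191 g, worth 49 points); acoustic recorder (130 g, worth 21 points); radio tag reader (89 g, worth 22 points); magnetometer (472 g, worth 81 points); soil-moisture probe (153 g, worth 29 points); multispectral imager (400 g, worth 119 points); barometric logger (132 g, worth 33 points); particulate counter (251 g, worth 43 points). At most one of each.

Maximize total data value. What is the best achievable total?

174

Taking the top-ratio sensors first gives UV sensor + multispectral imager for 168 (591 g).
The 191 g tied up in UV sensor is better spent on radio tag reader + barometric logger — total rises to 174 (621 g).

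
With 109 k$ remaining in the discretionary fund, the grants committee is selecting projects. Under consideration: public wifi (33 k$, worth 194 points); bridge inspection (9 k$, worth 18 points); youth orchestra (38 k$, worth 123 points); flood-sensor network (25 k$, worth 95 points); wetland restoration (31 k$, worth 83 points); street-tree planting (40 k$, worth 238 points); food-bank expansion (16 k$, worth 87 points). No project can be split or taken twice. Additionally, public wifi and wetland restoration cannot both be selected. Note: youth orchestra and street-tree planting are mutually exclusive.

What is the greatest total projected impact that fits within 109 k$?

Density check — street-tree planting 5.95, public wifi 5.88, food-bank expansion 5.44, flood-sensor network 3.80 are the best per k$.
The ratio heuristic lands on public wifi + bridge inspection + street-tree planting + food-bank expansion (537) but leaves 11 k$ idle.
Replace food-bank expansion with flood-sensor network: the trade gains 8 net, giving 545 at 107 k$.
Every other selection either busts 109 k$ or breaks a pairing rule or fails to beat 545.

545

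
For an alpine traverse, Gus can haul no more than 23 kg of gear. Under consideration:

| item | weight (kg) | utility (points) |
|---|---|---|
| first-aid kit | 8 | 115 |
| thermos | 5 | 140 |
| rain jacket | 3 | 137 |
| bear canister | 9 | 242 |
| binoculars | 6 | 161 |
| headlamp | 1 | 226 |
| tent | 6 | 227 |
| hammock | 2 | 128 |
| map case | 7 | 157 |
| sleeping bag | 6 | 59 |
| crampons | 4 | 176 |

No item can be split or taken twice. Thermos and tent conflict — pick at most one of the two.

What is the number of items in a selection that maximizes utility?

6

The maximum utility within 23 kg is 1055.
rain jacket + binoculars + headlamp + tent + hammock + crampons hits 1055 at 22 kg.
All optima have 6 items.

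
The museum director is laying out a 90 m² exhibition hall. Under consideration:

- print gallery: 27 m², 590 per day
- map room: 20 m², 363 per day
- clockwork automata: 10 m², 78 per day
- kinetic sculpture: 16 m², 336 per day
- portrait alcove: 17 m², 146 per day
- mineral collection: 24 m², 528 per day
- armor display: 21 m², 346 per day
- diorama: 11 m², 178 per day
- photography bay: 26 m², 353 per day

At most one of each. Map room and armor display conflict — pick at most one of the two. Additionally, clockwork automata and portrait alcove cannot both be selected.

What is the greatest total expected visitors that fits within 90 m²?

1817

Best packing: print gallery + map room + kinetic sculpture + mineral collection — 87 m², 1817 total.
An exhaustive check of the 512 subsets confirms 1817.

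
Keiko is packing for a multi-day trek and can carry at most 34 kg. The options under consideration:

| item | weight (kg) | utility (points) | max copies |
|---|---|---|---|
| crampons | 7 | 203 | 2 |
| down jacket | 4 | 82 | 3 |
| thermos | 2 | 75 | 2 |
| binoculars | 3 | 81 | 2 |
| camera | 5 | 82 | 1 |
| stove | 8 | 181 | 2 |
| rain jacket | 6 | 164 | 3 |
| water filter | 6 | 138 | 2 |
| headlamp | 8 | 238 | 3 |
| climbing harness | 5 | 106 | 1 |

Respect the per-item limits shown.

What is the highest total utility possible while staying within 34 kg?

1032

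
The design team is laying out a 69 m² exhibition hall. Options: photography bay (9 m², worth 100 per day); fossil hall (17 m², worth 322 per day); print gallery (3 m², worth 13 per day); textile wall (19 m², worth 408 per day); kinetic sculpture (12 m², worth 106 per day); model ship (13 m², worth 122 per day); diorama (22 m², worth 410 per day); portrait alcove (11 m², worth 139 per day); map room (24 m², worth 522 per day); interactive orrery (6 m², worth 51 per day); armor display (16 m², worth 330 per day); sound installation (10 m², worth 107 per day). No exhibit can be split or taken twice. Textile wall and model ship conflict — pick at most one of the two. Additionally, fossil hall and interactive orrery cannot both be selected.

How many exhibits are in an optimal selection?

4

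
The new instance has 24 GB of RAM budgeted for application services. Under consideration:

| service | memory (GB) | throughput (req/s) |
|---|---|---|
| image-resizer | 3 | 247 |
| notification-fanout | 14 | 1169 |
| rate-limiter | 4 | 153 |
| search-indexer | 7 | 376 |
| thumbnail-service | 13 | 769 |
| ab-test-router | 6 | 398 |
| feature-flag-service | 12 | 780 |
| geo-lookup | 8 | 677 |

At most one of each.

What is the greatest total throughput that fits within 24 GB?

1846

By throughput per GB: geo-lookup 84.62, notification-fanout 83.50, image-resizer 82.33 lead.
Best packing: notification-fanout + geo-lookup — 22 GB, 1846 total.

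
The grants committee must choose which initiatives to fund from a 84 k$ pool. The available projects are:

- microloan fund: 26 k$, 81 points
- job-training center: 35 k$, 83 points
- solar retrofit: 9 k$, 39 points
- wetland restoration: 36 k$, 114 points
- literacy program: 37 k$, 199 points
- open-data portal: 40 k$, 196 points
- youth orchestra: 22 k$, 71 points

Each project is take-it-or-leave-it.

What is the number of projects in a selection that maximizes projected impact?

The maximum projected impact within 84 k$ is 395.
One optimal bundle: literacy program + open-data portal (77 k$).
Any selection reaching 395 contains exactly 2 projects.

2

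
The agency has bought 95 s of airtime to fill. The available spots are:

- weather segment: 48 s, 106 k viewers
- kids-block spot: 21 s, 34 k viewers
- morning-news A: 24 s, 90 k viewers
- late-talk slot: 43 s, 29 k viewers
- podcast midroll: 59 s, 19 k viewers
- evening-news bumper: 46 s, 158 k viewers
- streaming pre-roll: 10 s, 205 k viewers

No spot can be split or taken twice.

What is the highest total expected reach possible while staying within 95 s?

453

Taking morning-news A + evening-news bumper + streaming pre-roll: 80 s used, 453 in expected reach.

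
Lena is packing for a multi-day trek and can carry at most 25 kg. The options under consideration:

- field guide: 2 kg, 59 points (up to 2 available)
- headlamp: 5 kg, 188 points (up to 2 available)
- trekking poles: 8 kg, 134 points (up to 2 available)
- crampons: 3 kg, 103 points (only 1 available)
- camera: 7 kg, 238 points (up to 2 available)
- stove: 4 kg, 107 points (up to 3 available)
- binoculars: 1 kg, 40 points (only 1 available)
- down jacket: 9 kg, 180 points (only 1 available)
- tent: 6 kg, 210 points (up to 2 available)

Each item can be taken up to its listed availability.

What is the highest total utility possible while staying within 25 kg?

Ranking by ratio (utility/kg): binoculars 40.00, headlamp 37.60, tent 35.00.
Greedy by ratio would take field guide + 2×headlamp + binoculars + 2×tent: 25 kg used, total 895.
Replace field guide and binoculars with crampons: the trade gains 4 net, giving 899 at 25 kg.
Every other selection either busts 25 kg or exceeds an availability limit or fails to beat 899.

899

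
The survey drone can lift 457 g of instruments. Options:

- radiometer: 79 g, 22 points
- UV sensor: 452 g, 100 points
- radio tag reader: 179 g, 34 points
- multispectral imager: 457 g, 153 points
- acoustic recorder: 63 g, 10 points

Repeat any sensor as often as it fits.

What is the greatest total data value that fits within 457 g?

153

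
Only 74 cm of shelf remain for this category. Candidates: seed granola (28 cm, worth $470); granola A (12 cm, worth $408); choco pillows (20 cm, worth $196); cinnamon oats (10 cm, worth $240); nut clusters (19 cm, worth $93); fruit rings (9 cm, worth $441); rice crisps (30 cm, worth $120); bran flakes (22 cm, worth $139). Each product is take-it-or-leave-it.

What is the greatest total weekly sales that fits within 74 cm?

1559

Best packing: seed granola + granola A + cinnamon oats + fruit rings — 59 cm, 1559 total.
The closest alternative, seed granola + granola A + choco pillows + fruit rings, reaches only 1515.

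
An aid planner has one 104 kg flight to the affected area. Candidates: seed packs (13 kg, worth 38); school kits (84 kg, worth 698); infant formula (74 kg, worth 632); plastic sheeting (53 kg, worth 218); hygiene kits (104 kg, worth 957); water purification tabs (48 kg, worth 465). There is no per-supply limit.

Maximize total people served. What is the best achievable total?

957

Density check — water purification tabs 9.69, hygiene kits 9.20, infant formula 8.54, school kits 8.31 are the best per kg.
Greedy by ratio would take 2×water purification tabs: 96 kg used, total 930.
Replace 2×water purification tabs with hygiene kits: the trade gains 27 net, giving 957 at 104 kg.
Nothing else within 104 kg beats 957.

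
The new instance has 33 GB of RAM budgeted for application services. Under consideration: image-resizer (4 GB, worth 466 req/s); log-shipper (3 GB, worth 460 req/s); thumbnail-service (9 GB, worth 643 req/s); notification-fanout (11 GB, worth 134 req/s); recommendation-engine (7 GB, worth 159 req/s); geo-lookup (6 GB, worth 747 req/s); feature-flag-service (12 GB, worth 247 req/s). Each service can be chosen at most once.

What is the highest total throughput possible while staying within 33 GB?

2475

Density check — log-shipper 153.33, geo-lookup 124.50, image-resizer 116.50 are the best per GB.
Best packing: image-resizer + log-shipper + thumbnail-service + recommendation-engine + geo-lookup — 29 GB, 2475 total.
Next best is image-resizer + log-shipper + thumbnail-service + notification-fanout + geo-lookup at 2450 (33 GB) — short by 25.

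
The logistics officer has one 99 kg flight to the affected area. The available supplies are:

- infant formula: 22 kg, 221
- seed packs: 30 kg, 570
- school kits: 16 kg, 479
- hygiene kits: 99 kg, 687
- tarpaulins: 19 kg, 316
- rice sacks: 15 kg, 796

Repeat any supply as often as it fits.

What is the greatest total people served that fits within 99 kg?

Density check — rice sacks 53.07, school kits 29.94, seed packs 19.00, tarpaulins 16.63 are the best per kg.
Best packing: 6×rice sacks — 90 kg, 4776 total.
The spare 9 kg is too small for any remaining supply, and no exchange beats 4776.

4776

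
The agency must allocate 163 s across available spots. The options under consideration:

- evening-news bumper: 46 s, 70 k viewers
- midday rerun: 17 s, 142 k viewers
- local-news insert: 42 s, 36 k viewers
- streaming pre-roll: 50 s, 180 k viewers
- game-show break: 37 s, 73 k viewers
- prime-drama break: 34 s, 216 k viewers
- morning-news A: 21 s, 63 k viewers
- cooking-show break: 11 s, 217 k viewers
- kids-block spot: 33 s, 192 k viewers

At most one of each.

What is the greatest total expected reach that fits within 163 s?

The ratio ordering already packs tightly: midday rerun + streaming pre-roll + prime-drama break + cooking-show break + kids-block spot, 145 s, 947.

947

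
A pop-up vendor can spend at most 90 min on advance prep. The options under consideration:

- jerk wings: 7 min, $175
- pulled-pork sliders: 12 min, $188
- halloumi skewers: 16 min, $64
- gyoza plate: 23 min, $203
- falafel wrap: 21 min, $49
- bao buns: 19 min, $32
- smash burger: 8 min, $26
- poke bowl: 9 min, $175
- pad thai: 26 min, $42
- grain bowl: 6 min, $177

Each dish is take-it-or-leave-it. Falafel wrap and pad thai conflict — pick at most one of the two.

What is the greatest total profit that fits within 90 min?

1008

Jerk wings + pulled-pork sliders + halloumi skewers + gyoza plate + smash burger + poke bowl + grain bowl uses 81 of the 90 min and totals 1008.
The closest alternative, jerk wings + pulled-pork sliders + gyoza plate + falafel wrap + smash burger + poke bowl + grain bowl, reaches only 993.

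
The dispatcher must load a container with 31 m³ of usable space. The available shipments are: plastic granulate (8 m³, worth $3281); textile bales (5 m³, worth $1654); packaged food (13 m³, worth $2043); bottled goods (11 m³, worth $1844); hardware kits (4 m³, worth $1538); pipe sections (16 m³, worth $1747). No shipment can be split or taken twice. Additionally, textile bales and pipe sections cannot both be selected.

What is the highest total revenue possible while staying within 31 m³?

Ranking by ratio (revenue/m³): plastic granulate 410.12, hardware kits 384.50, textile bales 330.80, bottled goods 167.64.
Taking the top-ratio shipments first gives plastic granulate + textile bales + bottled goods + hardware kits for 8317 (28 m³).
Replace bottled goods with packaged food: the trade gains 199 net, giving 8516 at 30 m³.
Runner-up plastic granulate + textile bales + bottled goods + hardware kits tops out at 8317.

8516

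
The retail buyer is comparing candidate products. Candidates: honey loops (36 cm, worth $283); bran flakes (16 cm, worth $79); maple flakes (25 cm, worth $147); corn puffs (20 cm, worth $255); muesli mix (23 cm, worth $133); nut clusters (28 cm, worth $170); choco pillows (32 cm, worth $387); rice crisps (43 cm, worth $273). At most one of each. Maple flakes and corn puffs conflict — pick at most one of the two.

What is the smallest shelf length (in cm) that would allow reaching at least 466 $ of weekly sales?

Look for the lowest-shelf combination reaching 466.
Taking bran flakes + choco pillows gives 466 (≥ 466) for 48 cm.
Any bundle with less than 48 cm falls short of 466.

48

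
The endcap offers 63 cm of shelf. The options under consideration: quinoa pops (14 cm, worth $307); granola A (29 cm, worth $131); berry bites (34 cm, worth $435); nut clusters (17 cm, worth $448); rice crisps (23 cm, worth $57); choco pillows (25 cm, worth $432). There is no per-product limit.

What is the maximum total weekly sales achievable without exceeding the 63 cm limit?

A density-first pass picks 3×nut clusters — 1344 at 51 cm.
Dropping nut clusters frees 17 cm; slotting in 2×quinoa pops (28 cm) lifts the total to 1510 at 62 cm.
That's the maximum — no swap from here does better than 1510.

1510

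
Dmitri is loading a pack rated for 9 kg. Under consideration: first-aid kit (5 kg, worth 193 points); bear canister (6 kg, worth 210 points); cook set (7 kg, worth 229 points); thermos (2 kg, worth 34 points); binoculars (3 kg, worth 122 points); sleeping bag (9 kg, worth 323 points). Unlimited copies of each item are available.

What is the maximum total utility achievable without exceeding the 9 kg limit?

366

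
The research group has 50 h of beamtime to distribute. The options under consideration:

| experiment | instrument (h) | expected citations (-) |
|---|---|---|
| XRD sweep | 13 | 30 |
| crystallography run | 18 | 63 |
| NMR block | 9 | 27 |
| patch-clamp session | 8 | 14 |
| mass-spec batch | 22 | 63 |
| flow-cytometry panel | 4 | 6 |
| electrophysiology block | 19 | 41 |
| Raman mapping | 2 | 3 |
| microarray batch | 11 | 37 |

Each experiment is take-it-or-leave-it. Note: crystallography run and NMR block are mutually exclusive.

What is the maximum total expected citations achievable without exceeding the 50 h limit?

XRD sweep + crystallography run + patch-clamp session + microarray batch uses 50 of the 50 h and totals 144.

144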